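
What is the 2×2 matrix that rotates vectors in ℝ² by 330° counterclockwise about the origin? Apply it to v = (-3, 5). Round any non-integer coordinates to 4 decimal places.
R = [[√3/2, 1/2], [-1/2, √3/2]]; R·v = (-0.0981, 5.8301)

A counterclockwise rotation by angle θ in ℝ² has matrix R(θ) = [[cos θ, -sin θ], [sin θ, cos θ]].
For θ = 330°: cos θ = √3/2, sin θ = -1/2.
R(330°) = [[√3/2, 1/2], [-1/2, √3/2]].
R·v = [√3/2·-3 + (1/2)·5, -1/2·-3 + √3/2·5] = (-0.0981, 5.8301).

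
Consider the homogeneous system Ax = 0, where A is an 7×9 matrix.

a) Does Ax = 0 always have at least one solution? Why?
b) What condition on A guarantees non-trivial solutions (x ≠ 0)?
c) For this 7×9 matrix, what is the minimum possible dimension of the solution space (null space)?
a) Yes, x = 0 is always a solution. b) When A has linearly dependent columns (rank < n). c) Minimum nullity = 2.

a) x = 0 satisfies A·0 = 0, so the zero vector is always a solution.
b) Non-trivial solutions exist iff the columns of A are linearly dependent, equivalently rank(A) < n (the number of columns).
c) By rank-nullity, rank(A) + nullity(A) = n = 9. Since A has only 7 rows, rank(A) ≤ 7, so nullity(A) ≥ 9 - 7 = 2.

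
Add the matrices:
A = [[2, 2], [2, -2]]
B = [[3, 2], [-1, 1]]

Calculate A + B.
[[5, 4], [1, -1]]

Add corresponding elements:
(2)+(3)=5
(2)+(2)=4
(2)+(-1)=1
(-2)+(1)=-1
A + B = [[5, 4], [1, -1]]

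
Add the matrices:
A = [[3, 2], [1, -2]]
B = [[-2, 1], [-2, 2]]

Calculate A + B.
[[1, 3], [-1, 0]]

Add corresponding elements:
(3)+(-2)=1
(2)+(1)=3
(1)+(-2)=-1
(-2)+(2)=0
A + B = [[1, 3], [-1, 0]]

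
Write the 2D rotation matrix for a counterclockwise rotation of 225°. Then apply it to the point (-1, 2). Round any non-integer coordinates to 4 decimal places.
R = [[-√2/2, √2/2], [-√2/2, -√2/2]]; R·(-1, 2) = (2.1213, -0.7071)

Rotation matrix formula: R(θ) = [[cos θ, -sin θ], [sin θ, cos θ]]
For θ = 225°:
cos(225°) = -√2/2
sin(225°) = -√2/2
R = [[-√2/2, √2/2], [-√2/2, -√2/2]]
Apply to (-1, 2): [-√2/2·-1 + (√2/2)·2, -√2/2·-1 + -√2/2·2] = (2.1213, -0.7071)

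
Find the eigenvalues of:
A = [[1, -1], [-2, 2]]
λ = 0, 3

Solve det(A - λI) = 0. For a 2×2 matrix this is λ² - (trace)λ + det = 0.
trace(A) = 1 + 2 = 3.
det(A) = (1)*(2) - (-1)*(-2) = 2 - 2 = 0.
Characteristic equation: λ² - (3)λ + (0) = 0.
Discriminant: (3)² - 4*(0) = 9 - 0 = 9.
Roots: λ = (3 ± √9) / 2 = 0, 3.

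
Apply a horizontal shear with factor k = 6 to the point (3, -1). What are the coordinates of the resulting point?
(-3, -1)

Shear matrix for horizontal shear with factor k = 6:
[[1, 6], [0, 1]]
Result: (3, -1) → (-3, -1)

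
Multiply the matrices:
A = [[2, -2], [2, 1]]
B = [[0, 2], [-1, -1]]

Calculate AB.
[[2, 6], [-1, 3]]

Each entry (i,j) of AB = sum over k of A[i][k]*B[k][j].
(AB)[0][0] = (2)*(0) + (-2)*(-1) = 2
(AB)[0][1] = (2)*(2) + (-2)*(-1) = 6
(AB)[1][0] = (2)*(0) + (1)*(-1) = -1
(AB)[1][1] = (2)*(2) + (1)*(-1) = 3
AB = [[2, 6], [-1, 3]]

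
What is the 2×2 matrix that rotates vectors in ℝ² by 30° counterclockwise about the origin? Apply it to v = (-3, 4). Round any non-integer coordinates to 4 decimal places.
R = [[√3/2, -1/2], [1/2, √3/2]]; R·v = (-4.5981, 1.9641)

A counterclockwise rotation by angle θ in ℝ² has matrix R(θ) = [[cos θ, -sin θ], [sin θ, cos θ]].
For θ = 30°: cos θ = √3/2, sin θ = 1/2.
R(30°) = [[√3/2, -1/2], [1/2, √3/2]].
R·v = [√3/2·-3 + (-1/2)·4, 1/2·-3 + √3/2·4] = (-4.5981, 1.9641).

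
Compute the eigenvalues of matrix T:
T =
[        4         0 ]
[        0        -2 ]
λ = -2, 4

Solve det(T - λI) = 0. For a 2×2 matrix the characteristic equation is λ² - (trace)λ + det = 0.
trace(T) = a + d = 4 - 2 = 2.
det(T) = a*d - b*c = (4)*(-2) - (0)*(0) = -8 - 0 = -8.
Characteristic equation: λ² - (2)λ + (-8) = 0.
Discriminant = (2)² - 4*(-8) = 4 + 32 = 36.
λ = (2 ± √36) / 2 = (2 ± 6) / 2 = -2, 4.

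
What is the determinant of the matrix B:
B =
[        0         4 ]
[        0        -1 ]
det(B) = 0

For a 2×2 matrix [[a, b], [c, d]], det = a*d - b*c.
det(B) = (0)*(-1) - (4)*(0) = 0 - 0 = 0.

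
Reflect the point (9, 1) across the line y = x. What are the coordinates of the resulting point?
(1, 9)

Reflection across line y = x: (9, 1) → (1, 9)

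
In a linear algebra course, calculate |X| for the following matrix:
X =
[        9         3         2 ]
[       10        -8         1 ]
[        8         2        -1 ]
det(X) = 276

Expand along row 0 (cofactor expansion): det(X) = a*(e*i - f*h) - b*(d*i - f*g) + c*(d*h - e*g), where the 3×3 is [[a, b, c], [d, e, f], [g, h, i]].
Minor M_00 = (-8)*(-1) - (1)*(2) = 8 - 2 = 6.
Minor M_01 = (10)*(-1) - (1)*(8) = -10 - 8 = -18.
Minor M_02 = (10)*(2) - (-8)*(8) = 20 + 64 = 84.
det(X) = (9)*(6) - (3)*(-18) + (2)*(84) = 54 + 54 + 168 = 276.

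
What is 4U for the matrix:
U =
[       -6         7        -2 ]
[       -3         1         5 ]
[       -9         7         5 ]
4U =
[      -24        28        -8 ]
[      -12         4        20 ]
[      -36        28        20 ]

Scalar multiplication is elementwise: (4U)[i][j] = 4 * U[i][j].
  (4U)[0][0] = 4 * (-6) = -24
  (4U)[0][1] = 4 * (7) = 28
  (4U)[0][2] = 4 * (-2) = -8
  (4U)[1][0] = 4 * (-3) = -12
  (4U)[1][1] = 4 * (1) = 4
  (4U)[1][2] = 4 * (5) = 20
  (4U)[2][0] = 4 * (-9) = -36
  (4U)[2][1] = 4 * (7) = 28
  (4U)[2][2] = 4 * (5) = 20
4U =
[      -24        28        -8 ]
[      -12         4        20 ]
[      -36        28        20 ]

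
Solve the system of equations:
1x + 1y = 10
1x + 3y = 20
x = 5, y = 5

Use elimination (row reduction):
Equation 1: 1x + 1y = 10.
Equation 2: 1x + 3y = 20.
Multiply Eq1 by 1 and Eq2 by 1: 1x + 1y = 10;  1x + 3y = 20.
Subtract: (2)y = 10, so y = 5.
Back-substitute into Eq1: 1x + 1*(5) = 10, so x = 5.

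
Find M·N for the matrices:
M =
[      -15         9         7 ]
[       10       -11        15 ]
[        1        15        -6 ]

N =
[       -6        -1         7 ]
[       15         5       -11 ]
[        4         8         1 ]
MN =
[      253       116      -197 ]
[     -165        55       206 ]
[      195        26      -164 ]

Matrix multiplication: (MN)[i][j] = sum over k of M[i][k] * N[k][j].
  (MN)[0][0] = (-15)*(-6) + (9)*(15) + (7)*(4) = 253
  (MN)[0][1] = (-15)*(-1) + (9)*(5) + (7)*(8) = 116
  (MN)[0][2] = (-15)*(7) + (9)*(-11) + (7)*(1) = -197
  (MN)[1][0] = (10)*(-6) + (-11)*(15) + (15)*(4) = -165
  (MN)[1][1] = (10)*(-1) + (-11)*(5) + (15)*(8) = 55
  (MN)[1][2] = (10)*(7) + (-11)*(-11) + (15)*(1) = 206
  (MN)[2][0] = (1)*(-6) + (15)*(15) + (-6)*(4) = 195
  (MN)[2][1] = (1)*(-1) + (15)*(5) + (-6)*(8) = 26
  (MN)[2][2] = (1)*(7) + (15)*(-11) + (-6)*(1) = -164
MN =
[      253       116      -197 ]
[     -165        55       206 ]
[      195        26      -164 ]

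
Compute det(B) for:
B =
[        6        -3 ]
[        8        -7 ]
det(B) = -18

For a 2×2 matrix [[a, b], [c, d]], det = a*d - b*c.
det(B) = (6)*(-7) - (-3)*(8) = -42 + 24 = -18.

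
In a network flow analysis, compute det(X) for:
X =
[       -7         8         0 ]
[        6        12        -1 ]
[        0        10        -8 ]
det(X) = 986

Expand along row 0 (cofactor expansion): det(X) = a*(e*i - f*h) - b*(d*i - f*g) + c*(d*h - e*g), where the 3×3 is [[a, b, c], [d, e, f], [g, h, i]].
Minor M_00 = (12)*(-8) - (-1)*(10) = -96 + 10 = -86.
Minor M_01 = (6)*(-8) - (-1)*(0) = -48 - 0 = -48.
Minor M_02 = (6)*(10) - (12)*(0) = 60 - 0 = 60.
det(X) = (-7)*(-86) - (8)*(-48) + (0)*(60) = 602 + 384 + 0 = 986.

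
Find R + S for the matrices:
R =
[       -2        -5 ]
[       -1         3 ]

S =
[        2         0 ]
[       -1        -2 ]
R + S =
[        0        -5 ]
[       -2         1 ]

Matrix addition is elementwise: (R+S)[i][j] = R[i][j] + S[i][j].
  (R+S)[0][0] = (-2) + (2) = 0
  (R+S)[0][1] = (-5) + (0) = -5
  (R+S)[1][0] = (-1) + (-1) = -2
  (R+S)[1][1] = (3) + (-2) = 1
R + S =
[        0        -5 ]
[       -2         1 ]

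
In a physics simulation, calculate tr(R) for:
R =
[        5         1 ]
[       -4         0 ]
tr(R) = 5 + 0 = 5

The trace of a square matrix is the sum of its diagonal entries.
Diagonal entries of R: R[0][0] = 5, R[1][1] = 0.
tr(R) = 5 + 0 = 5.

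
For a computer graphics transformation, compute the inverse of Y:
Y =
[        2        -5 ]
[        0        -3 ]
det(Y) = -6
Y⁻¹ =
[      1/2      -5/6 ]
[        0      -1/3 ]

For a 2×2 matrix Y = [[a, b], [c, d]] with det(Y) ≠ 0, Y⁻¹ = (1/det(Y)) * [[d, -b], [-c, a]].
det(Y) = (2)*(-3) - (-5)*(0) = -6 - 0 = -6.
Y⁻¹ = (1/-6) * [[-3, 5], [0, 2]].
Dividing each entry by -6 and reducing:
Y⁻¹ =
[      1/2      -5/6 ]
[        0      -1/3 ]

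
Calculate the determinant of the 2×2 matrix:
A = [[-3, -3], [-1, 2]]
-9

For A = [[a, b], [c, d]], det(A) = a*d - b*c.
det(A) = (-3)*(2) - (-3)*(-1) = -6 - 3 = -9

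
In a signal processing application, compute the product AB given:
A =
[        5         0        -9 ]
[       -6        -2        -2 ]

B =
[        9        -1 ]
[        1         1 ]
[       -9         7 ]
AB =
[      126       -68 ]
[      -38       -10 ]

Matrix multiplication: (AB)[i][j] = sum over k of A[i][k] * B[k][j].
  (AB)[0][0] = (5)*(9) + (0)*(1) + (-9)*(-9) = 126
  (AB)[0][1] = (5)*(-1) + (0)*(1) + (-9)*(7) = -68
  (AB)[1][0] = (-6)*(9) + (-2)*(1) + (-2)*(-9) = -38
  (AB)[1][1] = (-6)*(-1) + (-2)*(1) + (-2)*(7) = -10
AB =
[      126       -68 ]
[      -38       -10 ]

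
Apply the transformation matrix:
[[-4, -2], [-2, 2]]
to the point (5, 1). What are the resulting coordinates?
(-22, -8)

Matrix multiplication:
[[-4, -2], [-2, 2]] × [5, 1]ᵀ
= [-4×5 + -2×1, -2×5 + 2×1]ᵀ
= [-22.0000, -8.0000]ᵀ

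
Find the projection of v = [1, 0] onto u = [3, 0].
[1, 0]

The projection of v onto u is proj_u(v) = ((v·u) / (u·u)) · u.
v·u = (1)*(3) + (0)*(0) = 3.
u·u = (3)*(3) + (0)*(0) = 9.
coefficient = 3 / 9 = 1/3.
proj_u(v) = 1/3 · [3, 0] = [1, 0].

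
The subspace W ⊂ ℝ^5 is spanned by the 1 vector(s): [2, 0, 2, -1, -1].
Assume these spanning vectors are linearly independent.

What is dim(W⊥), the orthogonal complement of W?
dim(W⊥) = 4

For any subspace W of ℝ^n, dim(W) + dim(W⊥) = n (the whole-space dimension).
Here the given 1 vectors are linearly independent, so dim(W) = 1.
Thus dim(W⊥) = n - dim(W) = 5 - 1 = 4.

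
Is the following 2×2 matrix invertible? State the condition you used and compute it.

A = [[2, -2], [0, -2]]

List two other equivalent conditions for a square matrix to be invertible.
Yes, invertible; det(A) = -4 ≠ 0. Equivalent conditions: rank(A) = 2; Ax = 0 has only the trivial solution; 0 is not an eigenvalue; the columns of A are linearly independent.

To check invertibility, compute det(A).
The given matrix is triangular, so det(A) equals the product of its diagonal entries = -4 ≠ 0.
Since det(A) ≠ 0, A is invertible.
Equivalent conditions for a square matrix A to be invertible:
- rank(A) = 2 (full rank).
- The homogeneous system Ax = 0 has only the trivial solution x = 0.
- 0 is not an eigenvalue of A.
- The columns (equivalently rows) of A are linearly independent.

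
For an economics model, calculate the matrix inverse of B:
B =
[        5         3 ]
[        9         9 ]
det(B) = 18
B⁻¹ =
[      1/2      -1/6 ]
[     -1/2      5/18 ]

For a 2×2 matrix B = [[a, b], [c, d]] with det(B) ≠ 0, B⁻¹ = (1/det(B)) * [[d, -b], [-c, a]].
det(B) = (5)*(9) - (3)*(9) = 45 - 27 = 18.
B⁻¹ = (1/18) * [[9, -3], [-9, 5]].
Dividing each entry by 18 and reducing:
B⁻¹ =
[      1/2      -1/6 ]
[     -1/2      5/18 ]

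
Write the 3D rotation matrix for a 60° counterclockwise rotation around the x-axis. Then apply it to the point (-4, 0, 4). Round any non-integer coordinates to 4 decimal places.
R = [[1, 0, 0], [0, 1/2, -√3/2], [0, √3/2, 1/2]]; R·(-4, 0, 4) = (-4.0000, -3.4641, 2.0000)

Rotation matrix for 60° around x-axis:
cos(60°) = 1/2, sin(60°) = √3/2
R = [[1, 0, 0], [0, 1/2, -√3/2], [0, √3/2, 1/2]]
Apply to (-4, 0, 4): R·[-4, 0, 4]ᵀ = (-4.0000, -3.4641, 2.0000)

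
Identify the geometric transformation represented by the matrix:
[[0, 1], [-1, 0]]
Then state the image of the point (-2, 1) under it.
rotation by 90° clockwise (i.e., 270° counterclockwise); image of (-2, 1) is (1, 2)

This matches the form [[cos θ, -sin θ], [sin θ, cos θ]] of a rotation matrix; reading off cos θ and sin θ gives the angle.
The matrix [[0, 1], [-1, 0]] represents: rotation by 90° clockwise (i.e., 270° counterclockwise).
Applying it to (-2, 1): [0·-2 + 1·1, -1·-2 + 0·1] = (1, 2).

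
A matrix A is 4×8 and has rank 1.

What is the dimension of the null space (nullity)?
7

The rank-nullity theorem for an m×n matrix states:
rank(A) + nullity(A) = n (the number of columns).
Here n = 8 and rank(A) = 1, so nullity(A) = 8 - 1 = 7.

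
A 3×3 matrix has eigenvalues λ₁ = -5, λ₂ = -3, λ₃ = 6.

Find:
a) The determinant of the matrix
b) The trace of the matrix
det = 90, trace = -2

Two standard eigenvalue identities:
- det(A) equals the product of the eigenvalues (counted with multiplicity).
- trace(A) equals the sum of the eigenvalues.
det(A) = (-5)*(-3)*(6) = 90.
trace(A) = -5 - 3 + 6 = -2.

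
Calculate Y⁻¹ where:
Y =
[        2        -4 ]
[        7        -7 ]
det(Y) = 14
Y⁻¹ =
[     -1/2       2/7 ]
[     -1/2       1/7 ]

For a 2×2 matrix Y = [[a, b], [c, d]] with det(Y) ≠ 0, Y⁻¹ = (1/det(Y)) * [[d, -b], [-c, a]].
det(Y) = (2)*(-7) - (-4)*(7) = -14 + 28 = 14.
Y⁻¹ = (1/14) * [[-7, 4], [-7, 2]].
Dividing each entry by 14 and reducing:
Y⁻¹ =
[     -1/2       2/7 ]
[     -1/2       1/7 ]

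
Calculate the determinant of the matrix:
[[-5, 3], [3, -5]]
16

For a 2×2 matrix [[a, b], [c, d]], det = ad - bc
det = (-5)(-5) - (3)(3) = 25 - 9 = 16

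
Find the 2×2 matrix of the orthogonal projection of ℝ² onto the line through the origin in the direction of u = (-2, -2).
[[1/2, 1/2], [1/2, 1/2]]

The orthogonal projection onto the line spanned by a nonzero vector u = (a, b) has matrix P = (u uᵀ) / (uᵀ u) = (1/(a² + b²)) · [[a², ab], [ab, b²]].
Here u = (-2, -2), so a² + b² = 4 + 4 = 8.
P = (1/8) · [[4, 4], [4, 4]] = [[1/2, 1/2], [1/2, 1/2]].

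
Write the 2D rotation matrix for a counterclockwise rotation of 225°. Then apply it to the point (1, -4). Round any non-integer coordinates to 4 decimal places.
R = [[-√2/2, √2/2], [-√2/2, -√2/2]]; R·(1, -4) = (-3.5355, 2.1213)

Rotation matrix formula: R(θ) = [[cos θ, -sin θ], [sin θ, cos θ]]
For θ = 225°:
cos(225°) = -√2/2
sin(225°) = -√2/2
R = [[-√2/2, √2/2], [-√2/2, -√2/2]]
Apply to (1, -4): [-√2/2·1 + (√2/2)·-4, -√2/2·1 + -√2/2·-4] = (-3.5355, 2.1213)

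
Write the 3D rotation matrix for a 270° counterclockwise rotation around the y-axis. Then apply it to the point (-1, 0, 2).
R = [[0, 0, -1], [0, 1, 0], [1, 0, 0]]; R·(-1, 0, 2) = (-2, 0, -1)

Rotation matrix for 270° around y-axis:
cos(270°) = 0, sin(270°) = -1
R = [[0, 0, -1], [0, 1, 0], [1, 0, 0]]
Apply to (-1, 0, 2): R·[-1, 0, 2]ᵀ = (-2, 0, -1)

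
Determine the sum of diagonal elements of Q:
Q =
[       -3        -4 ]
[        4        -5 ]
tr(Q) = -3 - 5 = -8

The trace of a square matrix is the sum of its diagonal entries.
Diagonal entries of Q: Q[0][0] = -3, Q[1][1] = -5.
tr(Q) = -3 - 5 = -8.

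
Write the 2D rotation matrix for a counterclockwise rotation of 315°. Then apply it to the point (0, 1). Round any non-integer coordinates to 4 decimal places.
R = [[√2/2, √2/2], [-√2/2, √2/2]]; R·(0, 1) = (0.7071, 0.7071)

Rotation matrix formula: R(θ) = [[cos θ, -sin θ], [sin θ, cos θ]]
For θ = 315°:
cos(315°) = √2/2
sin(315°) = -√2/2
R = [[√2/2, √2/2], [-√2/2, √2/2]]
Apply to (0, 1): [√2/2·0 + (√2/2)·1, -√2/2·0 + √2/2·1] = (0.7071, 0.7071)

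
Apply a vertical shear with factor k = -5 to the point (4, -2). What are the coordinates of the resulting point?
(4, -22)

Shear matrix for vertical shear with factor k = -5:
[[1, 0], [-5, 1]]
Result: (4, -2) → (4, -22)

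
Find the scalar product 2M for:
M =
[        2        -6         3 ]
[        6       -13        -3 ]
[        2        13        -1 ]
2M =
[        4       -12         6 ]
[       12       -26        -6 ]
[        4        26        -2 ]

Scalar multiplication is elementwise: (2M)[i][j] = 2 * M[i][j].
  (2M)[0][0] = 2 * (2) = 4
  (2M)[0][1] = 2 * (-6) = -12
  (2M)[0][2] = 2 * (3) = 6
  (2M)[1][0] = 2 * (6) = 12
  (2M)[1][1] = 2 * (-13) = -26
  (2M)[1][2] = 2 * (-3) = -6
  (2M)[2][0] = 2 * (2) = 4
  (2M)[2][1] = 2 * (13) = 26
  (2M)[2][2] = 2 * (-1) = -2
2M =
[        4       -12         6 ]
[       12       -26        -6 ]
[        4        26        -2 ]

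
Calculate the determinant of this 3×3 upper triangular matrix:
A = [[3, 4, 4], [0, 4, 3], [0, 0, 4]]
48

The determinant of a triangular matrix is the product of its diagonal entries (the off-diagonal entries above the diagonal do not affect it).
det(A) = (3) * (4) * (4) = 48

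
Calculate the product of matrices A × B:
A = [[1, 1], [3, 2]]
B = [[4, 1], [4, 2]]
[[8, 3], [20, 7]]

Matrix multiplication:
C[0][0] = 1×4 + 1×4 = 8
C[0][1] = 1×1 + 1×2 = 3
C[1][0] = 3×4 + 2×4 = 20
C[1][1] = 3×1 + 2×2 = 7
Result: [[8, 3], [20, 7]]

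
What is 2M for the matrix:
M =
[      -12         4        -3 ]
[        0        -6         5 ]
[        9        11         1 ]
2M =
[      -24         8        -6 ]
[        0       -12        10 ]
[       18        22         2 ]

Scalar multiplication is elementwise: (2M)[i][j] = 2 * M[i][j].
  (2M)[0][0] = 2 * (-12) = -24
  (2M)[0][1] = 2 * (4) = 8
  (2M)[0][2] = 2 * (-3) = -6
  (2M)[1][0] = 2 * (0) = 0
  (2M)[1][1] = 2 * (-6) = -12
  (2M)[1][2] = 2 * (5) = 10
  (2M)[2][0] = 2 * (9) = 18
  (2M)[2][1] = 2 * (11) = 22
  (2M)[2][2] = 2 * (1) = 2
2M =
[      -24         8        -6 ]
[        0       -12        10 ]
[       18        22         2 ]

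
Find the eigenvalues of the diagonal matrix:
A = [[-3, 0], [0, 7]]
λ₁ = -3, λ₂ = 7

The characteristic polynomial of A is det(A - λI) = (-3 - λ)(7 - λ) = 0.
The roots are λ = -3 and λ = 7, so the eigenvalues are the diagonal entries.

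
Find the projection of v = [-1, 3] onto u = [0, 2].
[0, 3]

The projection of v onto u is proj_u(v) = ((v·u) / (u·u)) · u.
v·u = (-1)*(0) + (3)*(2) = 6.
u·u = (0)*(0) + (2)*(2) = 4.
coefficient = 6 / 4 = 3/2.
proj_u(v) = 3/2 · [0, 2] = [0, 3].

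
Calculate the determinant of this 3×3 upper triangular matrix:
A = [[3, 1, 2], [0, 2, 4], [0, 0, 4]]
24

The determinant of a triangular matrix is the product of its diagonal entries (the off-diagonal entries above the diagonal do not affect it).
det(A) = (3) * (2) * (4) = 24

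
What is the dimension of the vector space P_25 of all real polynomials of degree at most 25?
Dimension = 26

A polynomial of degree at most 25 can be written as a₀ + a₁x + a₂x² + … + a_25x^25, with 26 free coefficients a₀, …, a_25.
The set {1, x, x², …, x^25} is a basis: it spans P_25 (every such polynomial is a linear combination of these) and is linearly independent (a polynomial is zero iff all its coefficients are zero).
Therefore dim(P_25) = 25 + 1 = 26.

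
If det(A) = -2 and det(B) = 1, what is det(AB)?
-2

Use the multiplicative property of determinants: det(AB) = det(A)*det(B).
det(AB) = (-2)*(1) = -2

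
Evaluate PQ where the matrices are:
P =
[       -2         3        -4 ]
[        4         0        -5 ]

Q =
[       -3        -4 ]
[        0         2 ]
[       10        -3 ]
PQ =
[      -34        26 ]
[      -62        -1 ]

Matrix multiplication: (PQ)[i][j] = sum over k of P[i][k] * Q[k][j].
  (PQ)[0][0] = (-2)*(-3) + (3)*(0) + (-4)*(10) = -34
  (PQ)[0][1] = (-2)*(-4) + (3)*(2) + (-4)*(-3) = 26
  (PQ)[1][0] = (4)*(-3) + (0)*(0) + (-5)*(10) = -62
  (PQ)[1][1] = (4)*(-4) + (0)*(2) + (-5)*(-3) = -1
PQ =
[      -34        26 ]
[      -62        -1 ]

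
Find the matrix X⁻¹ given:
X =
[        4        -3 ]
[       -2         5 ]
det(X) = 14
X⁻¹ =
[     5/14      3/14 ]
[      1/7       2/7 ]

For a 2×2 matrix X = [[a, b], [c, d]] with det(X) ≠ 0, X⁻¹ = (1/det(X)) * [[d, -b], [-c, a]].
det(X) = (4)*(5) - (-3)*(-2) = 20 - 6 = 14.
X⁻¹ = (1/14) * [[5, 3], [2, 4]].
Dividing each entry by 14 and reducing:
X⁻¹ =
[     5/14      3/14 ]
[      1/7       2/7 ]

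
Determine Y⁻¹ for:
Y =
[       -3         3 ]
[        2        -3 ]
det(Y) = 3
Y⁻¹ =
[       -1        -1 ]
[     -2/3        -1 ]

For a 2×2 matrix Y = [[a, b], [c, d]] with det(Y) ≠ 0, Y⁻¹ = (1/det(Y)) * [[d, -b], [-c, a]].
det(Y) = (-3)*(-3) - (3)*(2) = 9 - 6 = 3.
Y⁻¹ = (1/3) * [[-3, -3], [-2, -3]].
Dividing each entry by 3 and reducing:
Y⁻¹ =
[       -1        -1 ]
[     -2/3        -1 ]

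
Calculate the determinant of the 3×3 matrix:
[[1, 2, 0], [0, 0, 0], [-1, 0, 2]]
0

Expansion along first row:
det = 1·det([[0,0],[0,2]]) - 2·det([[0,0],[-1,2]]) + 0·det([[0,0],[-1,0]])
    = 1·(0·2 - 0·0) - 2·(0·2 - 0·-1) + 0·(0·0 - 0·-1)
    = 1·0 - 2·0 + 0·0
    = 0 + 0 + 0 = 0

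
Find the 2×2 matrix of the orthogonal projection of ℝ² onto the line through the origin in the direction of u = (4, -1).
[[16/17, -4/17], [-4/17, 1/17]]

The orthogonal projection onto the line spanned by a nonzero vector u = (a, b) has matrix P = (u uᵀ) / (uᵀ u) = (1/(a² + b²)) · [[a², ab], [ab, b²]].
Here u = (4, -1), so a² + b² = 16 + 1 = 17.
P = (1/17) · [[16, -4], [-4, 1]] = [[16/17, -4/17], [-4/17, 1/17]].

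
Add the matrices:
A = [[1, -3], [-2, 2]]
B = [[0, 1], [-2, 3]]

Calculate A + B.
[[1, -2], [-4, 5]]

Add corresponding elements:
(1)+(0)=1
(-3)+(1)=-2
(-2)+(-2)=-4
(2)+(3)=5
A + B = [[1, -2], [-4, 5]]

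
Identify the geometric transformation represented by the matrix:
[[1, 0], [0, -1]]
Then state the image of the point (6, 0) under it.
reflection across the x-axis; image of (6, 0) is (6, 0)

This is a symmetric orthogonal matrix with determinant -1, which characterizes a reflection in ℝ².
The matrix [[1, 0], [0, -1]] represents: reflection across the x-axis.
Applying it to (6, 0): [1·6 + 0·0, 0·6 + -1·0] = (6, 0).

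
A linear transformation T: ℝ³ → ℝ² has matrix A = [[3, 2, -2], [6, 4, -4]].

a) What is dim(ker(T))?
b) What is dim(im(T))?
dim(ker) = 2, dim(im) = 1

Observe that row 2 = 2 × row 1 (so the rows are linearly dependent).
Thus rank(A) = 1 (only one linearly independent row).
dim(im(T)) = rank(A) = 1.
By the rank-nullity theorem applied to T: ℝ³ → ℝ², rank(A) + nullity(A) = 3 (the domain dimension), so dim(ker(T)) = 3 - 1 = 2.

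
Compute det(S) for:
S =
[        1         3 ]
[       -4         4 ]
det(S) = 16

For a 2×2 matrix [[a, b], [c, d]], det = a*d - b*c.
det(S) = (1)*(4) - (3)*(-4) = 4 + 12 = 16.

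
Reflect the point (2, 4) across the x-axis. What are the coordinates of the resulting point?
(2, -4)

Reflection across x-axis: (2, 4) → (2, -4)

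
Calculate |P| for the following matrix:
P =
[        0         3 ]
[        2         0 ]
det(P) = -6

For a 2×2 matrix [[a, b], [c, d]], det = a*d - b*c.
det(P) = (0)*(0) - (3)*(2) = 0 - 6 = -6.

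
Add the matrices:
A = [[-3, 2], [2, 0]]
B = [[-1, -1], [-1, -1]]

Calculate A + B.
[[-4, 1], [1, -1]]

Add corresponding elements:
(-3)+(-1)=-4
(2)+(-1)=1
(2)+(-1)=1
(0)+(-1)=-1
A + B = [[-4, 1], [1, -1]]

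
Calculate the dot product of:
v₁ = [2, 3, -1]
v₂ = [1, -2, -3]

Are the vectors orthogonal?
-1, No

The dot product is the sum of products of corresponding components.
v₁·v₂ = (2)*(1) + (3)*(-2) + (-1)*(-3) = 2 - 6 + 3 = -1.
Two vectors are orthogonal iff their dot product is 0; here the dot product is -1, so the vectors are not orthogonal.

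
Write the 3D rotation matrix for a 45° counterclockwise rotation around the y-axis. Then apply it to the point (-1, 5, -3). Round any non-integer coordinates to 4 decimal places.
R = [[√2/2, 0, √2/2], [0, 1, 0], [-√2/2, 0, √2/2]]; R·(-1, 5, -3) = (-2.8284, 5.0000, -1.4142)

Rotation matrix for 45° around y-axis:
cos(45°) = √2/2, sin(45°) = √2/2
R = [[√2/2, 0, √2/2], [0, 1, 0], [-√2/2, 0, √2/2]]
Apply to (-1, 5, -3): R·[-1, 5, -3]ᵀ = (-2.8284, 5.0000, -1.4142)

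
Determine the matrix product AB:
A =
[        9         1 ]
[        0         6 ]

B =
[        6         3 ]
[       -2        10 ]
AB =
[       52        37 ]
[      -12        60 ]

Matrix multiplication: (AB)[i][j] = sum over k of A[i][k] * B[k][j].
  (AB)[0][0] = (9)*(6) + (1)*(-2) = 52
  (AB)[0][1] = (9)*(3) + (1)*(10) = 37
  (AB)[1][0] = (0)*(6) + (6)*(-2) = -12
  (AB)[1][1] = (0)*(3) + (6)*(10) = 60
AB =
[       52        37 ]
[      -12        60 ]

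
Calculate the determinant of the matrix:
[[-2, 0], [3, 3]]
-6

For a 2×2 matrix [[a, b], [c, d]], det = ad - bc
det = (-2)(3) - (0)(3) = -6 - 0 = -6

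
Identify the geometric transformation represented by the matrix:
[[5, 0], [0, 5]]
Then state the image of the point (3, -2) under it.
uniform scaling by factor 5; image of (3, -2) is (15, -10)

This is a diagonal matrix with equal entries 5, so it scales both axes by the same factor 5.
The matrix [[5, 0], [0, 5]] represents: uniform scaling by factor 5.
Applying it to (3, -2): [5·3 + 0·-2, 0·3 + 5·-2] = (15, -10).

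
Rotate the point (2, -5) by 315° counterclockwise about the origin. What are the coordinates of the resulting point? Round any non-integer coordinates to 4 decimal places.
(-2.1213, -4.9497)

Rotation matrix R(θ) = [[cos θ, -sin θ], [sin θ, cos θ]]; for θ = 315°:
R = [[√2/2, √2/2], [-√2/2, √2/2]]
Result: R × [2, -5]ᵀ = [√2/2·2 + (√2/2)·-5, -√2/2·2 + (√2/2)·-5]ᵀ = (-2.1213, -4.9497)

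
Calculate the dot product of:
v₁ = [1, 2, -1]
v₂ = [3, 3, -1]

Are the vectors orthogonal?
10, No

The dot product is the sum of products of corresponding components.
v₁·v₂ = (1)*(3) + (2)*(3) + (-1)*(-1) = 3 + 6 + 1 = 10.
Two vectors are orthogonal iff their dot product is 0; here the dot product is 10, so the vectors are not orthogonal.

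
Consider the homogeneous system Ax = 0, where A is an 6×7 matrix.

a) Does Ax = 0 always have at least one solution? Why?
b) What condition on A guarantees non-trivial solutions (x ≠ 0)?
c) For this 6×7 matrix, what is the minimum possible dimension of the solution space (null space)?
a) Yes, x = 0 is always a solution. b) When A has linearly dependent columns (rank < n). c) Minimum nullity = 1.

a) x = 0 satisfies A·0 = 0, so the zero vector is always a solution.
b) Non-trivial solutions exist iff the columns of A are linearly dependent, equivalently rank(A) < n (the number of columns).
c) By rank-nullity, rank(A) + nullity(A) = n = 7. Since A has only 6 rows, rank(A) ≤ 6, so nullity(A) ≥ 7 - 6 = 1.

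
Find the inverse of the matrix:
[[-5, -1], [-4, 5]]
[[-5/29, -1/29], [-4/29, 5/29]]

For [[a,b],[c,d]], inverse = (1/det)·[[d,-b],[-c,a]]
det = -5·5 - -1·-4 = -29
Inverse = (1/-29)·[[5, 1], [4, -5]]
        = [[-5/29, -1/29], [-4/29, 5/29]]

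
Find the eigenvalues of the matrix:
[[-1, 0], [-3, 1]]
λ = -1 and λ = 1

Characteristic equation: det(A - λI) = 0
λ² - (trace)λ + (det) = 0
λ² - (0)λ + (-1) = 0
λ² - 0λ - 1 = 0
Solving: λ = -1, 1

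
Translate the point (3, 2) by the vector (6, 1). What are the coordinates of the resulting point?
(9, 3)

Translation by (6, 1):
x' = 3 + 6 = 9
y' = 2 + 1 = 3
Homogeneous matrix: [[1, 0, 6], [0, 1, 1], [0, 0, 1]]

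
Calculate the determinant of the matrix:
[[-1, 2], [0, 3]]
-3

For a 2×2 matrix [[a, b], [c, d]], det = ad - bc
det = (-1)(3) - (2)(0) = -3 - 0 = -3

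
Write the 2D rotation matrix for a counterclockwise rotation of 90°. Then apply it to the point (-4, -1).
R = [[0, -1], [1, 0]]; R·(-4, -1) = (1, -4)

Rotation matrix formula: R(θ) = [[cos θ, -sin θ], [sin θ, cos θ]]
For θ = 90°:
cos(90°) = 0
sin(90°) = 1
R = [[0, -1], [1, 0]]
Apply to (-4, -1): [0·-4 + (-1)·-1, 1·-4 + 0·-1] = (1, -4)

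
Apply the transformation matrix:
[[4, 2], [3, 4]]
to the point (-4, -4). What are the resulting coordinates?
(-24, -28)

Matrix multiplication:
[[4, 2], [3, 4]] × [-4, -4]ᵀ
= [4×-4 + 2×-4, 3×-4 + 4×-4]ᵀ
= [-24.0000, -28.0000]ᵀ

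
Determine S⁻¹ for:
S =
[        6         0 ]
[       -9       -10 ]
det(S) = -60
S⁻¹ =
[      1/6         0 ]
[    -3/20     -1/10 ]

For a 2×2 matrix S = [[a, b], [c, d]] with det(S) ≠ 0, S⁻¹ = (1/det(S)) * [[d, -b], [-c, a]].
det(S) = (6)*(-10) - (0)*(-9) = -60 - 0 = -60.
S⁻¹ = (1/-60) * [[-10, 0], [9, 6]].
Dividing each entry by -60 and reducing:
S⁻¹ =
[      1/6         0 ]
[    -3/20     -1/10 ]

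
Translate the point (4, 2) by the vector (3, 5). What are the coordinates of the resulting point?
(7, 7)

Translation by (3, 5):
x' = 4 + 3 = 7
y' = 2 + 5 = 7
Homogeneous matrix: [[1, 0, 3], [0, 1, 5], [0, 0, 1]]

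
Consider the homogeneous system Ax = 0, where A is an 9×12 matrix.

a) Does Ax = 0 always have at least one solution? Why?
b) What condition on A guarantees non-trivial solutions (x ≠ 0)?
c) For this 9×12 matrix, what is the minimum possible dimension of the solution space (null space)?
a) Yes, x = 0 is always a solution. b) When A has linearly dependent columns (rank < n). c) Minimum nullity = 3.

a) x = 0 satisfies A·0 = 0, so the zero vector is always a solution.
b) Non-trivial solutions exist iff the columns of A are linearly dependent, equivalently rank(A) < n (the number of columns).
c) By rank-nullity, rank(A) + nullity(A) = n = 12. Since A has only 9 rows, rank(A) ≤ 9, so nullity(A) ≥ 12 - 9 = 3.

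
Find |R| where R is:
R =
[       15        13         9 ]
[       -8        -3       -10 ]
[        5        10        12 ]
det(R) = 973

Expand along row 0 (cofactor expansion): det(R) = a*(e*i - f*h) - b*(d*i - f*g) + c*(d*h - e*g), where the 3×3 is [[a, b, c], [d, e, f], [g, h, i]].
Minor M_00 = (-3)*(12) - (-10)*(10) = -36 + 100 = 64.
Minor M_01 = (-8)*(12) - (-10)*(5) = -96 + 50 = -46.
Minor M_02 = (-8)*(10) - (-3)*(5) = -80 + 15 = -65.
det(R) = (15)*(64) - (13)*(-46) + (9)*(-65) = 960 + 598 - 585 = 973.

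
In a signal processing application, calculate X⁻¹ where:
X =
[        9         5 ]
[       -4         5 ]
det(X) = 65
X⁻¹ =
[     1/13     -1/13 ]
[     4/65      9/65 ]

For a 2×2 matrix X = [[a, b], [c, d]] with det(X) ≠ 0, X⁻¹ = (1/det(X)) * [[d, -b], [-c, a]].
det(X) = (9)*(5) - (5)*(-4) = 45 + 20 = 65.
X⁻¹ = (1/65) * [[5, -5], [4, 9]].
Dividing each entry by 65 and reducing:
X⁻¹ =
[     1/13     -1/13 ]
[     4/65      9/65 ]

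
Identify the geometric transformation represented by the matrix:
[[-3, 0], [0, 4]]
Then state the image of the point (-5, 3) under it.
non-uniform scaling by (-3, 4); image of (-5, 3) is (15, 12)

This is diagonal with distinct entries, so it scales the x-axis by -3 and the y-axis by 4.
The matrix [[-3, 0], [0, 4]] represents: non-uniform scaling by (-3, 4).
Applying it to (-5, 3): [-3·-5 + 0·3, 0·-5 + 4·3] = (15, 12).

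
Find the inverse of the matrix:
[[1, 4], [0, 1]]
[[1, -4], [0, 1]]

For [[a,b],[c,d]], inverse = (1/det)·[[d,-b],[-c,a]]
det = 1·1 - 4·0 = 1
Inverse = (1/1)·[[1, -4], [0, 1]]
        = [[1, -4], [0, 1]]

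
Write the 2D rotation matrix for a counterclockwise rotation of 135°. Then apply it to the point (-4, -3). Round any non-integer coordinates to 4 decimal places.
R = [[-√2/2, -√2/2], [√2/2, -√2/2]]; R·(-4, -3) = (4.9497, -0.7071)

Rotation matrix formula: R(θ) = [[cos θ, -sin θ], [sin θ, cos θ]]
For θ = 135°:
cos(135°) = -√2/2
sin(135°) = √2/2
R = [[-√2/2, -√2/2], [√2/2, -√2/2]]
Apply to (-4, -3): [-√2/2·-4 + (-√2/2)·-3, √2/2·-4 + -√2/2·-3] = (4.9497, -0.7071)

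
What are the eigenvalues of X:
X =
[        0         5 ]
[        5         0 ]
λ = -5, 5

Solve det(X - λI) = 0. For a 2×2 matrix the characteristic equation is λ² - (trace)λ + det = 0.
trace(X) = a + d = 0 + 0 = 0.
det(X) = a*d - b*c = (0)*(0) - (5)*(5) = 0 - 25 = -25.
Characteristic equation: λ² - (0)λ + (-25) = 0.
Discriminant = (0)² - 4*(-25) = 0 + 100 = 100.
λ = (0 ± √100) / 2 = (0 ± 10) / 2 = -5, 5.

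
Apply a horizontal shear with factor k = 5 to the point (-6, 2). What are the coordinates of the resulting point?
(4, 2)

Shear matrix for horizontal shear with factor k = 5:
[[1, 5], [0, 1]]
Result: (-6, 2) → (4, 2)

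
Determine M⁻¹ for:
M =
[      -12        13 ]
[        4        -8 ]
det(M) = 44
M⁻¹ =
[    -2/11    -13/44 ]
[    -1/11     -3/11 ]

For a 2×2 matrix M = [[a, b], [c, d]] with det(M) ≠ 0, M⁻¹ = (1/det(M)) * [[d, -b], [-c, a]].
det(M) = (-12)*(-8) - (13)*(4) = 96 - 52 = 44.
M⁻¹ = (1/44) * [[-8, -13], [-4, -12]].
Dividing each entry by 44 and reducing:
M⁻¹ =
[    -2/11    -13/44 ]
[    -1/11     -3/11 ]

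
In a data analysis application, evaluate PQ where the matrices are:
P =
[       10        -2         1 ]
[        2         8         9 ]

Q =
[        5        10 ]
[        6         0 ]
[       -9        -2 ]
PQ =
[       29        98 ]
[      -23         2 ]

Matrix multiplication: (PQ)[i][j] = sum over k of P[i][k] * Q[k][j].
  (PQ)[0][0] = (10)*(5) + (-2)*(6) + (1)*(-9) = 29
  (PQ)[0][1] = (10)*(10) + (-2)*(0) + (1)*(-2) = 98
  (PQ)[1][0] = (2)*(5) + (8)*(6) + (9)*(-9) = -23
  (PQ)[1][1] = (2)*(10) + (8)*(0) + (9)*(-2) = 2
PQ =
[       29        98 ]
[      -23         2 ]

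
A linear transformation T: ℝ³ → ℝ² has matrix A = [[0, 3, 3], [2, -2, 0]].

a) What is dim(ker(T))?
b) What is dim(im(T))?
dim(ker) = 1, dim(im) = 2

The two rows are not scalar multiples of one another (no single k satisfies row 2 = k × row 1), so they are linearly independent.
Thus rank(A) = 2.
dim(im(T)) = rank(A) = 2.
By the rank-nullity theorem applied to T: ℝ³ → ℝ², rank(A) + nullity(A) = 3 (the domain dimension), so dim(ker(T)) = 3 - 2 = 1.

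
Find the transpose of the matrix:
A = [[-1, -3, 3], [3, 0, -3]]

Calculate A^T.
[[-1, 3], [-3, 0], [3, -3]]

The transpose sends entry (i,j) to (j,i); rows become columns.
Row 0 of A: [-1, -3, 3] -> column 0 of A^T.
Row 1 of A: [3, 0, -3] -> column 1 of A^T.
A^T = [[-1, 3], [-3, 0], [3, -3]]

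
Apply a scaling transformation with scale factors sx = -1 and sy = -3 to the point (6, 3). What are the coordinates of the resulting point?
(-6, -9)

Scaling matrix:
[[-1, 0], [0, -3]]
Result: (6 × -1, 3 × -3) = (-6, -9)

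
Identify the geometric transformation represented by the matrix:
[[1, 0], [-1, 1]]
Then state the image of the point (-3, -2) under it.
vertical shear with factor -1; image of (-3, -2) is (-3, 1)

The matrix [[1, 0], [k, 1]] sends (x, y) to (x, -1x + y), leaving the x-coordinate fixed: a vertical shear.
The matrix [[1, 0], [-1, 1]] represents: vertical shear with factor -1.
Applying it to (-3, -2): [1·-3 + 0·-2, -1·-3 + 1·-2] = (-3, 1).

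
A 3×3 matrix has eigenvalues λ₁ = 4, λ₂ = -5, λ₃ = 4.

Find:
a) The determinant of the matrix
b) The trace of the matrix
det = -80, trace = 3

Two standard eigenvalue identities:
- det(A) equals the product of the eigenvalues (counted with multiplicity).
- trace(A) equals the sum of the eigenvalues.
det(A) = (4)*(-5)*(4) = -80.
trace(A) = 4 - 5 + 4 = 3.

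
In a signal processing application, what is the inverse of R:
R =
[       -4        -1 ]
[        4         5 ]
det(R) = -16
R⁻¹ =
[    -5/16     -1/16 ]
[      1/4       1/4 ]

For a 2×2 matrix R = [[a, b], [c, d]] with det(R) ≠ 0, R⁻¹ = (1/det(R)) * [[d, -b], [-c, a]].
det(R) = (-4)*(5) - (-1)*(4) = -20 + 4 = -16.
R⁻¹ = (1/-16) * [[5, 1], [-4, -4]].
Dividing each entry by -16 and reducing:
R⁻¹ =
[    -5/16     -1/16 ]
[      1/4       1/4 ]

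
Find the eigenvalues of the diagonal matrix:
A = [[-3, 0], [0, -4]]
λ₁ = -3, λ₂ = -4

The characteristic polynomial of A is det(A - λI) = (-3 - λ)(-4 - λ) = 0.
The roots are λ = -3 and λ = -4, so the eigenvalues are the diagonal entries.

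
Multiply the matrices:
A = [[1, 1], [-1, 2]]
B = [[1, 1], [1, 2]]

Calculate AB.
[[2, 3], [1, 3]]

Each entry (i,j) of AB = sum over k of A[i][k]*B[k][j].
(AB)[0][0] = (1)*(1) + (1)*(1) = 2
(AB)[0][1] = (1)*(1) + (1)*(2) = 3
(AB)[1][0] = (-1)*(1) + (2)*(1) = 1
(AB)[1][1] = (-1)*(1) + (2)*(2) = 3
AB = [[2, 3], [1, 3]]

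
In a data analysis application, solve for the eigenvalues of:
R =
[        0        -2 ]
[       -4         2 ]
λ = -2, 4

Solve det(R - λI) = 0. For a 2×2 matrix the characteristic equation is λ² - (trace)λ + det = 0.
trace(R) = a + d = 0 + 2 = 2.
det(R) = a*d - b*c = (0)*(2) - (-2)*(-4) = 0 - 8 = -8.
Characteristic equation: λ² - (2)λ + (-8) = 0.
Discriminant = (2)² - 4*(-8) = 4 + 32 = 36.
λ = (2 ± √36) / 2 = (2 ± 6) / 2 = -2, 4.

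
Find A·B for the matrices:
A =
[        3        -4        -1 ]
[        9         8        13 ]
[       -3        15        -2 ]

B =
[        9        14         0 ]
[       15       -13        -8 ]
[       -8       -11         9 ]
AB =
[      -25       105        23 ]
[       97      -121        53 ]
[      214      -215      -138 ]

Matrix multiplication: (AB)[i][j] = sum over k of A[i][k] * B[k][j].
  (AB)[0][0] = (3)*(9) + (-4)*(15) + (-1)*(-8) = -25
  (AB)[0][1] = (3)*(14) + (-4)*(-13) + (-1)*(-11) = 105
  (AB)[0][2] = (3)*(0) + (-4)*(-8) + (-1)*(9) = 23
  (AB)[1][0] = (9)*(9) + (8)*(15) + (13)*(-8) = 97
  (AB)[1][1] = (9)*(14) + (8)*(-13) + (13)*(-11) = -121
  (AB)[1][2] = (9)*(0) + (8)*(-8) + (13)*(9) = 53
  (AB)[2][0] = (-3)*(9) + (15)*(15) + (-2)*(-8) = 214
  (AB)[2][1] = (-3)*(14) + (15)*(-13) + (-2)*(-11) = -215
  (AB)[2][2] = (-3)*(0) + (15)*(-8) + (-2)*(9) = -138
AB =
[      -25       105        23 ]
[       97      -121        53 ]
[      214      -215      -138 ]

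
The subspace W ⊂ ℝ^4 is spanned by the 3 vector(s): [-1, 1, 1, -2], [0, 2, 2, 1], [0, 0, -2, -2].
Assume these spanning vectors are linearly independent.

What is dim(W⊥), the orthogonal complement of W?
dim(W⊥) = 1

For any subspace W of ℝ^n, dim(W) + dim(W⊥) = n (the whole-space dimension).
Here the given 3 vectors are linearly independent, so dim(W) = 3.
Thus dim(W⊥) = n - dim(W) = 4 - 3 = 1.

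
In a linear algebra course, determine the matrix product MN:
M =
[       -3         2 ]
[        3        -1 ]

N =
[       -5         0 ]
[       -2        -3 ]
MN =
[       11        -6 ]
[      -13         3 ]

Matrix multiplication: (MN)[i][j] = sum over k of M[i][k] * N[k][j].
  (MN)[0][0] = (-3)*(-5) + (2)*(-2) = 11
  (MN)[0][1] = (-3)*(0) + (2)*(-3) = -6
  (MN)[1][0] = (3)*(-5) + (-1)*(-2) = -13
  (MN)[1][1] = (3)*(0) + (-1)*(-3) = 3
MN =
[       11        -6 ]
[      -13         3 ]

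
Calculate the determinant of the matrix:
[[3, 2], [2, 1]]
-1

For a 2×2 matrix [[a, b], [c, d]], det = ad - bc
det = (3)(1) - (2)(2) = 3 - 4 = -1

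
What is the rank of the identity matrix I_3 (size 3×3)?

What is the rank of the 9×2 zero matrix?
rank(I_3) = 3, rank(0) = 0

The identity I_3 has 3 columns that are the standard basis vectors e_1, …, e_3. These are linearly independent, so all 3 columns are pivots and rank(I_3) = 3.
The 9×2 zero matrix has every entry zero, so every row is the zero row and there are no pivots; rank(0) = 0.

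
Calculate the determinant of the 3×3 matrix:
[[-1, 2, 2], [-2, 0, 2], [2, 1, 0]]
6

Expansion along first row:
det = -1·det([[0,2],[1,0]]) - 2·det([[-2,2],[2,0]]) + 2·det([[-2,0],[2,1]])
    = -1·(0·0 - 2·1) - 2·(-2·0 - 2·2) + 2·(-2·1 - 0·2)
    = -1·-2 - 2·-4 + 2·-2
    = 2 + 8 + -4 = 6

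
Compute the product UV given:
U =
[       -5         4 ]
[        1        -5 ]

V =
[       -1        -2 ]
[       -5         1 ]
UV =
[      -15        14 ]
[       24        -7 ]

Matrix multiplication: (UV)[i][j] = sum over k of U[i][k] * V[k][j].
  (UV)[0][0] = (-5)*(-1) + (4)*(-5) = -15
  (UV)[0][1] = (-5)*(-2) + (4)*(1) = 14
  (UV)[1][0] = (1)*(-1) + (-5)*(-5) = 24
  (UV)[1][1] = (1)*(-2) + (-5)*(1) = -7
UV =
[      -15        14 ]
[       24        -7 ]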